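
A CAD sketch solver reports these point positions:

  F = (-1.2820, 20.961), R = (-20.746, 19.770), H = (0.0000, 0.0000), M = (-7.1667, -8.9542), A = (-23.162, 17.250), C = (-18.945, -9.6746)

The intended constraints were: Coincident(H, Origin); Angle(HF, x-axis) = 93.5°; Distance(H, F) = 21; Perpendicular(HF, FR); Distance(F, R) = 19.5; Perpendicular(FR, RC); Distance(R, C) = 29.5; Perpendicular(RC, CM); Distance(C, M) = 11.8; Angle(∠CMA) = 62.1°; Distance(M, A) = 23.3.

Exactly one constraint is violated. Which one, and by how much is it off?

Distance(M, A) = 23.3 — off by 7.40.

H = (0.00, 0.00) ✓; HF at 93.50° ✓; |HF| = 21.00 ✓; ∠(HF, FR) = 90.00° ✓; |FR| = 19.50 ✓; ∠(FR, RC) = 90.00° ✓; |RC| = 29.50 ✓; ∠(RC, CM) = 90.00° ✓; |CM| = 11.80 ✓; ∠CMA = 62.10° ✓; |MA| = 30.70 ✗.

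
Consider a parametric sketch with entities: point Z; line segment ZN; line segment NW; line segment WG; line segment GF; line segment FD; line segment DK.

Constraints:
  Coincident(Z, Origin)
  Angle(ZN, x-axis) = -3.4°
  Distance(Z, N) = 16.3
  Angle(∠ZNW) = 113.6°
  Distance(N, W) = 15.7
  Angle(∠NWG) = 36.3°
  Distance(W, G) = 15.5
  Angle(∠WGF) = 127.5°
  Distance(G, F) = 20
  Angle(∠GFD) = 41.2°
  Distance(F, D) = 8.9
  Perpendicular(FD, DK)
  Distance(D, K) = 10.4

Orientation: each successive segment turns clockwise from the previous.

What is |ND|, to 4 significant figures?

7.933

∠WGF = 127.5° gives GF at 94.00° from the x-axis; with |GF| = 20.0, F = (7.372, 12.81). ∠GFD = 41.2° gives FD at -44.80° from the x-axis; with |FD| = 8.9, D = (13.69, 6.534). Then |ND| = |D − N| = 7.933.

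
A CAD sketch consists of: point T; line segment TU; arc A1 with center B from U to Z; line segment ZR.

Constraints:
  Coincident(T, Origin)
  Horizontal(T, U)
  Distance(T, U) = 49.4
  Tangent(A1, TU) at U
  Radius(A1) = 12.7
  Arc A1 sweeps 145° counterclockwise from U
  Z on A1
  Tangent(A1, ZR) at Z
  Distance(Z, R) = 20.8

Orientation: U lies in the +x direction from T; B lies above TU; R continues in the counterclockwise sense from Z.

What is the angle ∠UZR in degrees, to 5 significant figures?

107.50°

On A1, U sits at bearing -90° from B; a 145° counterclockwise sweep puts Z at bearing 55°, so Z = B + 12.7·(cos 55°, sin 55°) = (56.684, 23.103). The tangent condition forces BZ to be normal to ZR, so ZR runs along (−sin 55°, cos 55°); with |ZR| = 20.8, R = (39.646, 35.034). Then cos ∠UZR = ZU·ZR / (|ZU||ZR|), giving 107.50°.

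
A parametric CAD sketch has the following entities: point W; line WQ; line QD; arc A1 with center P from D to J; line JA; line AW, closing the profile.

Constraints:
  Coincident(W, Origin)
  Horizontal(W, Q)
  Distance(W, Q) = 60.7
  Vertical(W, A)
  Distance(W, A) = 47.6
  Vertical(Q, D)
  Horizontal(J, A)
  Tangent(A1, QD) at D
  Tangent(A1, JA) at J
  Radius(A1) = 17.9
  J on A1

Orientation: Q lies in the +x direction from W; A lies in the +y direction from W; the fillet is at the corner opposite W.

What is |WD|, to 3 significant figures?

67.6

The virtual corner opposite W is at (60.7, 47.6). Since A1 is tangent to QD there, PD ⟂ QD and the tangent condition forces PJ to be normal to JA, with radius 17.9, so the center P sits 17.9 in from both sides at P = (42.8, 29.7). That places the tangent points at D = (60.7, 29.7) on QD and J = (42.8, 47.6) on JA. Then |WD| = |D − W| = 67.6.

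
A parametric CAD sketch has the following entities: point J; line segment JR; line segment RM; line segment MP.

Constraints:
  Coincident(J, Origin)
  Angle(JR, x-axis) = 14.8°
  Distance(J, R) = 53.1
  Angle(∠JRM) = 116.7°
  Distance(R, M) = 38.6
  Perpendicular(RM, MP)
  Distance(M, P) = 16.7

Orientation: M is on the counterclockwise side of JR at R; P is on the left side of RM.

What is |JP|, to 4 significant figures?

69.61

J is at the origin; JR runs at 14.8° with length 53.1, so R = 53.1·(cos 14.8°, sin 14.8°) = (51.34, 13.56). ∠JRM = 116.7°, so RM runs at 14.8° + (180° − 116.7°) = 78.10° from the x-axis; with |RM| = 38.6, M = R + 38.6·(cos 78.10°, sin 78.10°) = (59.30, 51.33). The perpendicularity gives MP at right angles to RM; with |MP| = 16.7 on the left of RM, P = M + 16.7·(-0.9785, 0.2062) = (42.96, 54.78). Then |JP| = |P − J| = 69.61.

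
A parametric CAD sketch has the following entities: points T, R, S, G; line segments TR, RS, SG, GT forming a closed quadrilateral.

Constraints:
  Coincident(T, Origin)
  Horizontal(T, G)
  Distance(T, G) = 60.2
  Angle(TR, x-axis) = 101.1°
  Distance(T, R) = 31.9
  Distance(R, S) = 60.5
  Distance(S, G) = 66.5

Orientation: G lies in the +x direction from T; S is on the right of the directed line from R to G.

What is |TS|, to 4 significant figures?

28.86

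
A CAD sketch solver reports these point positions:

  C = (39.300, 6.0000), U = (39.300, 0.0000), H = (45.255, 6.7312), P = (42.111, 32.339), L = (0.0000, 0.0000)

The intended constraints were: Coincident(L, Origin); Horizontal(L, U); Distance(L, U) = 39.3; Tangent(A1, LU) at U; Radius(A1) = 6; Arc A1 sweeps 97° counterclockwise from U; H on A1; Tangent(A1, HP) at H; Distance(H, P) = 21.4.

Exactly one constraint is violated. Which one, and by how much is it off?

Distance(H, P) = 21.4 — off by 4.40.

L = (0.00, 0.00) ✓; L.y = 0.00, U.y = 0.00 ✓; |LU| = 39.30 ✓; ∠(CU, UL) = 90.00° ✓; |CU| = 6.000 ✓; bearing(C→H) − bearing(C→U) = 97.00° ✓; |CH| = 6.000 ✓; ∠(CH, HP) = 90.00° ✓; |HP| = 25.80 ✗.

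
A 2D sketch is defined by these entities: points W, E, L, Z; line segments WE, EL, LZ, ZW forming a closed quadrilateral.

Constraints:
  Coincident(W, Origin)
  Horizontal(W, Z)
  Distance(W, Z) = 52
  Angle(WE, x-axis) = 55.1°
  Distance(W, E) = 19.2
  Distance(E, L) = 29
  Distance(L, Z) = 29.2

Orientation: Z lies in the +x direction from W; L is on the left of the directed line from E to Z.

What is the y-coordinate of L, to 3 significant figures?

25.7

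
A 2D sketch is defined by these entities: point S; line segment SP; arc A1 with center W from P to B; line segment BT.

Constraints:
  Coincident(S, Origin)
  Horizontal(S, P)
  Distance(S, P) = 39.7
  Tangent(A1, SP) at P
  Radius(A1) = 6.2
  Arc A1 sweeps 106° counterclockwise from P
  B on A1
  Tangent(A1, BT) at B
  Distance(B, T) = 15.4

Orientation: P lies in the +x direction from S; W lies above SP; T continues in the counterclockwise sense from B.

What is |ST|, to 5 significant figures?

47.234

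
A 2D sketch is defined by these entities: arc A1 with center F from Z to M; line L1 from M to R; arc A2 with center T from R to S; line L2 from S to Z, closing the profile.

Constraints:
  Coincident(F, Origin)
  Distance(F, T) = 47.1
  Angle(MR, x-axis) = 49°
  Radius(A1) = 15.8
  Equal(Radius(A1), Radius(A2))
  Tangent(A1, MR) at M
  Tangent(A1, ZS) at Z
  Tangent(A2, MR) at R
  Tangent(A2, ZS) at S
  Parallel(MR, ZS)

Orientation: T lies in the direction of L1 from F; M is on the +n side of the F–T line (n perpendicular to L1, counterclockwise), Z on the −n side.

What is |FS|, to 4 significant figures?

49.68

Tangency of A1 to both parallel lines with radius 15.8 puts M and Z at F ± 15.8·n: M = (-11.92, 10.37), Z = (11.92, -10.37). Equal radii place R and S the same way about T: R = T + 15.8·n = (18.98, 45.91), S = T − 15.8·n = (42.82, 25.18). Then |FS| = |S − F| = 49.68.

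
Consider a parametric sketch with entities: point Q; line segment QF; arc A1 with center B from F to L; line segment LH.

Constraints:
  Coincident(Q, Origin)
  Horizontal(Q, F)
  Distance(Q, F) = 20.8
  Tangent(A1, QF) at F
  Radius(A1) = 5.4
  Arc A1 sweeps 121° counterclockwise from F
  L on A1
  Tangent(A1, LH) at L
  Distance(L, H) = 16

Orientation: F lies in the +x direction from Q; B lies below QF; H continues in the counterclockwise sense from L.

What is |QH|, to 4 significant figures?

32.79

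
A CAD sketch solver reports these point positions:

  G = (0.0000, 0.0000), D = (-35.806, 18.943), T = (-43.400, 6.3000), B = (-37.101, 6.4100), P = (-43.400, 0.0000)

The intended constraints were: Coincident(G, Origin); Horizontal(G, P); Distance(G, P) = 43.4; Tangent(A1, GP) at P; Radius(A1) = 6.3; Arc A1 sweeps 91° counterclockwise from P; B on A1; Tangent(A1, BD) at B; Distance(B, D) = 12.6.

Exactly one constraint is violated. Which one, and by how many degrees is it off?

Tangent(A1, BD) at B — off by 6.90°.

G = (0.00, 0.00) ✓; G.y = 0.00, P.y = 0.00 ✓; |GP| = 43.40 ✓; ∠(TP, PG) = 90.00° ✓; |TP| = 6.300 ✓; bearing(T→B) − bearing(T→P) = 91.00° ✓; |TB| = 6.300 ✓; ∠(TB, BD) = 96.90° ✗; |BD| = 12.60 ✓.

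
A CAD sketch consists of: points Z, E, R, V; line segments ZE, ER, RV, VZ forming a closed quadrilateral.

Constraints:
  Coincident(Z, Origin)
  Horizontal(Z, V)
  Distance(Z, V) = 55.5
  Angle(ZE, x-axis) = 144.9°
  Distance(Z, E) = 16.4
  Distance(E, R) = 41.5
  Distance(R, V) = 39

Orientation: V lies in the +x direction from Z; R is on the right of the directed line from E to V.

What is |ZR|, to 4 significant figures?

25.11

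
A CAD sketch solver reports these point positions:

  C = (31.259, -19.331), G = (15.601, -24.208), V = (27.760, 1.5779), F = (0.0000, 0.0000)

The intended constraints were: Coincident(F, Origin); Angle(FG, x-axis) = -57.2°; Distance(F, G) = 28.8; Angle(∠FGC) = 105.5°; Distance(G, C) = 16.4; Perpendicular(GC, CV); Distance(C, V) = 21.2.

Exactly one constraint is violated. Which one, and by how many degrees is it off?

Perpendicular(GC, CV) — off by 7.80°.

F = (0.00, 0.00) ✓; FG at -57.20° ✓; |FG| = 28.80 ✓; ∠FGC = 105.5° ✓; |GC| = 16.40 ✓; ∠(GC, CV) = 82.20° ✗; |CV| = 21.20 ✓.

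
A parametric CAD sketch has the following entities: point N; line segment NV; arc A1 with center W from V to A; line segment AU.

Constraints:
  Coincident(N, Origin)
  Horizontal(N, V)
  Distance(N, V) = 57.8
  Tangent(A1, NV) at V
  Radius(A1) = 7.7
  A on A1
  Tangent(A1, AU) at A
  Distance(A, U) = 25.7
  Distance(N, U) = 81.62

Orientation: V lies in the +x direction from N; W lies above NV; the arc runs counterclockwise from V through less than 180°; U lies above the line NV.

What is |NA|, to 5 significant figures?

64.578

Checks: ∠(WV, VN) = 90.00° ✓; |WV| = 7.700 ✓; |WA| = 7.700 ✓; ∠(WA, AU) = 90.00° ✓; |AU| = 25.70 ✓; |NU| = 81.62 ✓.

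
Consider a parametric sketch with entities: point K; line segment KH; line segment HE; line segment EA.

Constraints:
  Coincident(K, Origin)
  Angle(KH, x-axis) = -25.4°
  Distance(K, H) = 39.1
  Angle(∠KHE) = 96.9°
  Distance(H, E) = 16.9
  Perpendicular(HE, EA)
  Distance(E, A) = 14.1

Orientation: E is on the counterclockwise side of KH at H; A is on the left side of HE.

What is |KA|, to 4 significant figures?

32.82

K is at the origin; KH runs at -25.4° with length 39.1, so H = 39.1·(cos -25.4°, sin -25.4°) = (35.32, -16.77). ∠KHE = 96.9°, so HE runs at -25.4° + (180° − 96.9°) = 57.70° from the x-axis; with |HE| = 16.9, E = H + 16.9·(cos 57.70°, sin 57.70°) = (44.35, -2.486). HE is perpendicular to EA; with |EA| = 14.1 on the left of HE, A = E + 14.1·(-0.8453, 0.5344) = (32.43, 5.048). Then |KA| = |A − K| = 32.82.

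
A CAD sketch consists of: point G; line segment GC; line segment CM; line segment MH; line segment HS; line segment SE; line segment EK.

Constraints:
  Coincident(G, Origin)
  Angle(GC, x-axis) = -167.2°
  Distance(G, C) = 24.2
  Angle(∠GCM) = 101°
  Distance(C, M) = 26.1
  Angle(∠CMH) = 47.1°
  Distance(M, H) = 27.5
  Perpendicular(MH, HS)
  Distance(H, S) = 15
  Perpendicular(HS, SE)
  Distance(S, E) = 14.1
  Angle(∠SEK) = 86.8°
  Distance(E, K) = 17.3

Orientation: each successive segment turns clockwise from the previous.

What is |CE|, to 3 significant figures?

6.00

G is at the origin; GC runs at -167.2° with length 24.2, so C = (-23.6, -5.36). ∠GCM = 101.0° gives CM at 114° from the x-axis; with |CM| = 26.1, M = (-34.1, 18.5). ∠CMH = 47.1° gives MH at -19.1° from the x-axis; with |MH| = 27.5, H = (-8.15, 9.52). The perpendicularity gives HS at right angles to MH, so HS runs at -109°; with |HS| = 15.0, S = (-13.1, -4.65). HS ⟂ SE, so SE runs at 161°; with |SE| = 14.1, E = (-26.4, -0.0400). Then |CE| = |E − C| = 6.00.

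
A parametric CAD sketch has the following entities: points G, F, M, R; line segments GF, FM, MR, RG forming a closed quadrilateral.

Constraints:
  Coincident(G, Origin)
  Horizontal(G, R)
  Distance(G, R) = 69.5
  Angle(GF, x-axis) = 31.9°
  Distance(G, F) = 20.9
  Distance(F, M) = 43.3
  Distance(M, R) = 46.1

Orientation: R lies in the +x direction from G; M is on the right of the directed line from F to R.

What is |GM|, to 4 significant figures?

44.65

G is at the origin; GR is horizontal with |GR| = 69.5 and R in +x, so R = (69.5, 0). GF runs at 31.9° with |GF| = 20.9, so F = (17.74, 11.04). M is determined by |FM| = 43.3 and |MR| = 46.1 together: it lies at the intersection of circle(F, 43.3) and circle(R, 46.1). With |FR| = 52.92, the foot of the radical line on FR is 24.10 from F and the perpendicular offset is √(43.3² − 24.10²) = 35.98. Taking the right-of-FR solution: M = (33.80, -29.17).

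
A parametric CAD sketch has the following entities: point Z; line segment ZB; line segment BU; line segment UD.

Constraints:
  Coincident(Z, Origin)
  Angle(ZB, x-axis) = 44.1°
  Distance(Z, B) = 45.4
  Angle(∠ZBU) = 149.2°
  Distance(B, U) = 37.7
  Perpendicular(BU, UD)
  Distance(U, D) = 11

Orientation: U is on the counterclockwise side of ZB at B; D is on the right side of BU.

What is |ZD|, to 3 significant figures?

84.0

Z is at the origin; ZB runs at 44.1° with length 45.4, so B = 45.4·(cos 44.1°, sin 44.1°) = (32.6, 31.6). ∠ZBU = 149.2°, so BU runs at 44.1° + (180° − 149.2°) = 74.9° from the x-axis; with |BU| = 37.7, U = B + 37.7·(cos 74.9°, sin 74.9°) = (42.4, 68.0). BU ⟂ UD; with |UD| = 11.0 on the right of BU, D = U + 11.0·(0.965, -0.261) = (53.0, 65.1). Then |ZD| = |D − Z| = 84.0.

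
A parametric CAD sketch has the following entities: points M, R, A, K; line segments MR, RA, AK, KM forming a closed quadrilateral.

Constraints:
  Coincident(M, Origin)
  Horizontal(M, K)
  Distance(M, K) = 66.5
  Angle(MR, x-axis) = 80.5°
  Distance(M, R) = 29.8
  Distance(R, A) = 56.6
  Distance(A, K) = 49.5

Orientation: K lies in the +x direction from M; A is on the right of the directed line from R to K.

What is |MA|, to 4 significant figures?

33.55

M is at the origin; MK is horizontal with |MK| = 66.5 and K in +x, so K = (66.5, 0). MR runs at 80.5° with |MR| = 29.8, so R = (4.918, 29.39). A is determined by |RA| = 56.6 and |AK| = 49.5 together: it lies at the intersection of circle(R, 56.6) and circle(K, 49.5). With |RK| = 68.24, the foot of the radical line on RK is 39.64 from R and the perpendicular offset is √(56.6² − 39.64²) = 40.40. Taking the right-of-RK solution: A = (23.29, -24.14).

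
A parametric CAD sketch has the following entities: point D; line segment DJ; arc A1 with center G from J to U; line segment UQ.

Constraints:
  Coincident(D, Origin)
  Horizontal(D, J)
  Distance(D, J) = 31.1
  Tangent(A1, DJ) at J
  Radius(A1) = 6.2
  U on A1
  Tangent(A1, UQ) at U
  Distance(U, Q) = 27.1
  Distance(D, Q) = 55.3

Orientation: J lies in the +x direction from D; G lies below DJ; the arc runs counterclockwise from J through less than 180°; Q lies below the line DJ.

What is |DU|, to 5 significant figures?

29.052

D is at the origin; DJ is horizontal with |DJ| = 31.1 and J on the +x side, so J = (31.100, 0.0000). The tangent condition forces GJ to be normal to DJ, so G = J + (0, -6.2) = (31.100, -6.2000). Since GU ⟂ UQ (tangency), |GQ| = √(6.2² + 27.1²) = 27.800 regardless of where U sits on A1. So Q lies on both circle(D, 55.3) and circle(G, 27.800); the below-DJ intersection is Q = (47.146, -28.902). U is the foot of the tangent from Q: U = (26.963, -10.818).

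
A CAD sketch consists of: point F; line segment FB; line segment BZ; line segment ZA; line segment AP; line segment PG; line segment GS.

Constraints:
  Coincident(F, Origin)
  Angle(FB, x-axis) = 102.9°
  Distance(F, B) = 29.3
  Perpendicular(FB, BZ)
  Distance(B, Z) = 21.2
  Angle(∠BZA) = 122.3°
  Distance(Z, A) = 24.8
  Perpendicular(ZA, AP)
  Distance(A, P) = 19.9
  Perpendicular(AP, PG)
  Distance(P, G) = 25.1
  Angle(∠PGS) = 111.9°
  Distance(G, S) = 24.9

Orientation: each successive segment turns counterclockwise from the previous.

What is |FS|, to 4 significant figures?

43.39

F is at the origin; FB runs at 102.9° with length 29.3, so B = (-6.541, 28.56). The perpendicularity gives BZ at right angles to FB, so BZ runs at -167.1°; with |BZ| = 21.2, Z = (-27.21, 23.83). ∠BZA = 122.3° gives ZA at -109.4° from the x-axis; with |ZA| = 24.8, A = (-35.44, 0.4357). ZA is perpendicular to AP, so AP runs at -19.40°; with |AP| = 19.9, P = (-16.67, -6.174). AP is perpendicular to PG, so PG runs at 70.60°; with |PG| = 25.1, G = (-8.336, 17.50). ∠PGS = 111.9° gives GS at 138.7° from the x-axis; with |GS| = 24.9, S = (-27.04, 33.93). Then |FS| = |S − F| = 43.39.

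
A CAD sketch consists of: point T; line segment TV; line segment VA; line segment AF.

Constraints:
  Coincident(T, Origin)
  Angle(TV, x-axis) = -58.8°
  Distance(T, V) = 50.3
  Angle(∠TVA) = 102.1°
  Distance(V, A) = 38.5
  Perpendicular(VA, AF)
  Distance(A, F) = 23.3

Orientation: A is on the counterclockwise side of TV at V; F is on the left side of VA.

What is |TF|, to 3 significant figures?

55.5

∠TVA = 102.1°, so VA runs at -58.8° + (180° − 102.1°) = 19.1° from the x-axis; with |VA| = 38.5, A = V + 38.5·(cos 19.1°, sin 19.1°) = (62.4, -30.4). The perpendicularity gives AF at right angles to VA; with |AF| = 23.3 on the left of VA, F = A + 23.3·(-0.327, 0.945) = (54.8, -8.41). Then |TF| = |F − T| = 55.5.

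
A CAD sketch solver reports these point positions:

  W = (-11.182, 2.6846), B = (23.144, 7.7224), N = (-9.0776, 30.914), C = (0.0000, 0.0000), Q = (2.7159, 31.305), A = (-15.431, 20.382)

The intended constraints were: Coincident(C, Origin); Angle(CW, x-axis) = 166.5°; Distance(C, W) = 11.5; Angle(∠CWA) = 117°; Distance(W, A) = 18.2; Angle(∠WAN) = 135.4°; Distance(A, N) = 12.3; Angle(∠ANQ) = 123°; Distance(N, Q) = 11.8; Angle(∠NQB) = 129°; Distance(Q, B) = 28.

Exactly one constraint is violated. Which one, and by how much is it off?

Distance(Q, B) = 28 — off by 3.20.

C = (0.00, 0.00) ✓; CW at 166.5° ✓; |CW| = 11.50 ✓; ∠CWA = 117.0° ✓; |WA| = 18.20 ✓; ∠WAN = 135.4° ✓; |AN| = 12.30 ✓; ∠ANQ = 123.0° ✓; |NQ| = 11.80 ✓; ∠NQB = 129.0° ✓; |QB| = 31.20 ✗.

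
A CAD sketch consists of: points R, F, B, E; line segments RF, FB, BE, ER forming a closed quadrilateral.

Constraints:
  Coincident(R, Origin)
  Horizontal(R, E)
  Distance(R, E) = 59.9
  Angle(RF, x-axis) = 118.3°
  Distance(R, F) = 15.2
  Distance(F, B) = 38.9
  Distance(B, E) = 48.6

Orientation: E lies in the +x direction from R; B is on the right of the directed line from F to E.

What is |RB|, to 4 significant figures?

23.86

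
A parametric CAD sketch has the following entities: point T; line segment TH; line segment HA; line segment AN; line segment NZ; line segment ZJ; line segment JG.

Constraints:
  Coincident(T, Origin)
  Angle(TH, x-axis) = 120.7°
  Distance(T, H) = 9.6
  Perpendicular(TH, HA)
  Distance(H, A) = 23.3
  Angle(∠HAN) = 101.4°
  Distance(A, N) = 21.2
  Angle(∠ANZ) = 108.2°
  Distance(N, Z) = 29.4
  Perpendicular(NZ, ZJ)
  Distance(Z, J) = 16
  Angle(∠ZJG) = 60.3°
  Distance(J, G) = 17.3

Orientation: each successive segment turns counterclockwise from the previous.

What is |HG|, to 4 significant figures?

24.23

T is at the origin; TH runs at 120.7° with length 9.6, so H = (-4.901, 8.255). TH ⟂ HA, so HA runs at -149.3°; with |HA| = 23.3, A = (-24.94, -3.641). ∠HAN = 101.4° gives AN at -70.70° from the x-axis; with |AN| = 21.2, N = (-17.93, -23.65). ∠ANZ = 108.2° gives NZ at 1.100° from the x-axis; with |NZ| = 29.4, Z = (11.47, -23.09). NZ ⟂ ZJ, so ZJ runs at 91.10°; with |ZJ| = 16.0, J = (11.16, -7.088). ∠ZJG = 60.3° gives JG at -149.2° from the x-axis; with |JG| = 17.3, G = (-3.701, -15.95). Then |HG| = |G − H| = 24.23.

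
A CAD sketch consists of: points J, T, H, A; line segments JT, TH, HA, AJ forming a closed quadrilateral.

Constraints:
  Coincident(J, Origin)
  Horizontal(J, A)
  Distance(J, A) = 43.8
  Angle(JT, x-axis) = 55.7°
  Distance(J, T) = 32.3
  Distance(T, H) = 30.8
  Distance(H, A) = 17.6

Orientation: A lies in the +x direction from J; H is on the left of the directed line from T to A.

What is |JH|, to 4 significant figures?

50.53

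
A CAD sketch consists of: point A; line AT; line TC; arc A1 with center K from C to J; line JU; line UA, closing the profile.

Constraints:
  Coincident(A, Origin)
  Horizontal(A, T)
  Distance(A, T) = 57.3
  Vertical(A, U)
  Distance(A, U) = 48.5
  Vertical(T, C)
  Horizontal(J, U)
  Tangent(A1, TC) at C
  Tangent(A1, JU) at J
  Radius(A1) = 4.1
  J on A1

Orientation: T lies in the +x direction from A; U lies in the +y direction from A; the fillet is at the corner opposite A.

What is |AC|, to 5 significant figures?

72.489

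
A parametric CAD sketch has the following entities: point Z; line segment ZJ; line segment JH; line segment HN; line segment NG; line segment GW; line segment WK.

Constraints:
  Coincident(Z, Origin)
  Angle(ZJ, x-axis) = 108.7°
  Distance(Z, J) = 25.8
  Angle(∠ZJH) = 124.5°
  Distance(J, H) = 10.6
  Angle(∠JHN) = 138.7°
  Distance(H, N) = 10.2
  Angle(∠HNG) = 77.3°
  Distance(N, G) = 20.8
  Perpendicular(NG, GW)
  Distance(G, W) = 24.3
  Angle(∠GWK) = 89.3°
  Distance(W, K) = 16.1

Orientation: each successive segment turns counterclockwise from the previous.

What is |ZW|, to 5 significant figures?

22.034

Z is at the origin; ZJ runs at 108.7° with length 25.8, so J = (-8.2718, 24.438). ∠ZJH = 124.5° gives JH at 164.20° from the x-axis; with |JH| = 10.6, H = (-18.471, 27.324). ∠JHN = 138.7° gives HN at -154.50° from the x-axis; with |HN| = 10.2, N = (-27.678, 22.933). ∠HNG = 77.3° gives NG at -51.800° from the x-axis; with |NG| = 20.8, G = (-14.815, 6.5872). NG is perpendicular to GW, so GW runs at 38.200°; with |GW| = 24.3, W = (4.2815, 21.614). Then |ZW| = |W − Z| = 22.034.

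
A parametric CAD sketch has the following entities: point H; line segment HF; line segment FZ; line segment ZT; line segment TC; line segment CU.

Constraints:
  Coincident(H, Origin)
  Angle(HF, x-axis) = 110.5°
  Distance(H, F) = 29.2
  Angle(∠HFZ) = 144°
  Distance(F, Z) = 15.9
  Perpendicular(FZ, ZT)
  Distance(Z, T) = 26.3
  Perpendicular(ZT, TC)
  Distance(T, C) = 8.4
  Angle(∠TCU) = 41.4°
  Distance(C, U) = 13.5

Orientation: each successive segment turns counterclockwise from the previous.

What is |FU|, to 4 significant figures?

24.75

ZT ⟂ TC, so TC runs at -33.50°; with |TC| = 8.4, C = (-31.00, 9.559). ∠TCU = 41.4° gives CU at 105.1° from the x-axis; with |CU| = 13.5, U = (-34.51, 22.59). Then |FU| = |U − F| = 24.75.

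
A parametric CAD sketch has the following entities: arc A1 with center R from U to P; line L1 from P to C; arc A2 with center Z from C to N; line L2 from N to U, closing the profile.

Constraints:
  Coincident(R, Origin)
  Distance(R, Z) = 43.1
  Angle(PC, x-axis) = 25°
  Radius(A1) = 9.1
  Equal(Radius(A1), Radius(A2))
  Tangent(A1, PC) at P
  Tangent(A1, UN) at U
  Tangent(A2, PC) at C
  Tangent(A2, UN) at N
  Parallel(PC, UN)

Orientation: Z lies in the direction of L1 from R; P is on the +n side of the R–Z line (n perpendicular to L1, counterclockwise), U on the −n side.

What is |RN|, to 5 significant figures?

44.050

Tangency of A1 to both parallel lines with radius 9.1 puts P and U at R ± 9.1·n: P = (-3.8458, 8.2474), U = (3.8458, -8.2474). Equal radii place C and N the same way about Z: C = Z + 9.1·n = (35.216, 26.462), N = Z − 9.1·n = (42.908, 9.9674). Then |RN| = |N − R| = 44.050.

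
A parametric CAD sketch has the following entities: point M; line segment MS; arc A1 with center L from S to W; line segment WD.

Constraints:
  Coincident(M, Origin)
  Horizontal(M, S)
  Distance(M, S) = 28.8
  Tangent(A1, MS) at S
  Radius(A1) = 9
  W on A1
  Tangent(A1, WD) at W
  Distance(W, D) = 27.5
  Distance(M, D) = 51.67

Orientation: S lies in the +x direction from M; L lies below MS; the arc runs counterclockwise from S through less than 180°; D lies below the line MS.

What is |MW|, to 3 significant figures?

25.3

Checks: |MS| = 28.80 ✓; |LW| = 9.000 ✓; ∠(LW, WD) = 90.00° ✓; |WD| = 27.50 ✓; |MD| = 51.67 ✓.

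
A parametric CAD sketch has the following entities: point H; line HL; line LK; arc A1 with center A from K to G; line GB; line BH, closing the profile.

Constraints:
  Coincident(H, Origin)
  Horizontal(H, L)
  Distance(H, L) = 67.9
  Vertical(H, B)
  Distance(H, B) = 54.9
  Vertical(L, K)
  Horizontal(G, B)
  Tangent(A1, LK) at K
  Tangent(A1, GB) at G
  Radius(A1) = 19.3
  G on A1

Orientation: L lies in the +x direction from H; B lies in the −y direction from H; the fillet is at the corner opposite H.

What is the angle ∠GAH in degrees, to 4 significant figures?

126.2°

H is at the origin; H and L share the same y with |HL| = 67.9 and L on the +x side, so L = (67.90, 0.000). H and B share the same x with |HB| = 54.9 and B on the −y side, so B = (0.000, -54.90). The virtual corner opposite H is at (67.90, -54.90). Since A1 is tangent to LK there, AK ⟂ LK and A1 meets GB tangentially, so AG is at right angles to GB, with radius 19.3, so the center A sits 19.3 in from both sides at A = (48.60, -35.60). That places the tangent points at K = (67.90, -35.60) on LK and G = (48.60, -54.90) on GB. Then cos ∠GAH = AG·AH / (|AG||AH|), giving 126.2°.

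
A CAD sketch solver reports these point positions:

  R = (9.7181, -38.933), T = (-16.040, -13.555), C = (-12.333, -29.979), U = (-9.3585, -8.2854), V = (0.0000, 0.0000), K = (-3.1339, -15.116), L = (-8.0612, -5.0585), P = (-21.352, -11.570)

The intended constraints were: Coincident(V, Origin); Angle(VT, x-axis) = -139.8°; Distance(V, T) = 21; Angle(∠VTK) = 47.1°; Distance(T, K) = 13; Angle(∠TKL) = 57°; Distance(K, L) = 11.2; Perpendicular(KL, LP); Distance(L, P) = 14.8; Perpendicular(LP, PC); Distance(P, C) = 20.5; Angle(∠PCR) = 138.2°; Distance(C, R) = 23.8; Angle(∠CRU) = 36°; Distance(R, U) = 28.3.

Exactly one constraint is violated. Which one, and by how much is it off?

Distance(R, U) = 28.3 — off by 7.80.

V = (0.00, 0.00) ✓; VT at -139.8° ✓; |VT| = 21.00 ✓; ∠VTK = 47.10° ✓; |TK| = 13.00 ✓; ∠TKL = 57.00° ✓; |KL| = 11.20 ✓; ∠(KL, LP) = 90.00° ✓; |LP| = 14.80 ✓; ∠(LP, PC) = 90.00° ✓; |PC| = 20.50 ✓; ∠PCR = 138.2° ✓; |CR| = 23.80 ✓; ∠CRU = 36.00° ✓; |RU| = 36.10 ✗.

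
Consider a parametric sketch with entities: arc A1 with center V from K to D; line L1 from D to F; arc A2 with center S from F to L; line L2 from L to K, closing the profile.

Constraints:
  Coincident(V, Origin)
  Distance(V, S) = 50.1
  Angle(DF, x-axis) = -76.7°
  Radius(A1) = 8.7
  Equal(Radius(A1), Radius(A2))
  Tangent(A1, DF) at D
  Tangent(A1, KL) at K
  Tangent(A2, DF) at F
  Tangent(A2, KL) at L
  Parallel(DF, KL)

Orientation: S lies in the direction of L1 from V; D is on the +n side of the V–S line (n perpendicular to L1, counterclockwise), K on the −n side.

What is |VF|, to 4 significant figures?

50.85

The slot axis is L1's direction at -76.7°, so u = (cos -76.7°, sin -76.7°) = (0.2300, -0.9732) and n = (−sin -76.7°, cos -76.7°) = (0.9732, 0.2300). V is at the origin and S lies 50.1 along u from V, so S = 50.1·u = (11.53, -48.76). Tangency of A1 to both parallel lines with radius 8.7 puts D and K at V ± 8.7·n: D = (8.467, 2.001), K = (-8.467, -2.001). Equal radii place F and L the same way about S: F = S + 8.7·n = (19.99, -46.75), L = S − 8.7·n = (3.059, -50.76). Then |VF| = |F − V| = 50.85.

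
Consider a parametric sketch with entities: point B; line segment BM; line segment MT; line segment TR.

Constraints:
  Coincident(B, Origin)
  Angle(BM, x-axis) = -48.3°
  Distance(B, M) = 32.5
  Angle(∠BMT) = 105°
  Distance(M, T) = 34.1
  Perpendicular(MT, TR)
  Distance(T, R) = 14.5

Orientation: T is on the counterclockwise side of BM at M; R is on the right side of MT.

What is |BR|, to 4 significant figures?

62.56

B is at the origin; BM runs at -48.3° with length 32.5, so M = 32.5·(cos -48.3°, sin -48.3°) = (21.62, -24.27). ∠BMT = 105.0°, so MT runs at -48.3° + (180° − 105.0°) = 26.70° from the x-axis; with |MT| = 34.1, T = M + 34.1·(cos 26.70°, sin 26.70°) = (52.08, -8.944). MT ⟂ TR; with |TR| = 14.5 on the right of MT, R = T + 14.5·(0.4493, -0.8934) = (58.60, -21.90). Then |BR| = |R − B| = 62.56.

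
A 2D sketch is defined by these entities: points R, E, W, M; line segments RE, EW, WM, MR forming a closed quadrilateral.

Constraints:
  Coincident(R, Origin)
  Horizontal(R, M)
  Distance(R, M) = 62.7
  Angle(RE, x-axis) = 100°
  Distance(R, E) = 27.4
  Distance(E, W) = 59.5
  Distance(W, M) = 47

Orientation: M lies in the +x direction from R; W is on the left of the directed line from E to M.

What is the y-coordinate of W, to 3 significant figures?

45.7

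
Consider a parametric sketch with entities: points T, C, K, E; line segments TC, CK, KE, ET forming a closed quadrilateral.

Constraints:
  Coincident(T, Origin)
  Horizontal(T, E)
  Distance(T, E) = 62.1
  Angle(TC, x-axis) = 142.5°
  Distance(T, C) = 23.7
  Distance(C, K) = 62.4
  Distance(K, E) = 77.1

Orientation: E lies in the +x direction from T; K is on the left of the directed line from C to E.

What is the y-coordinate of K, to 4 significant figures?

64.00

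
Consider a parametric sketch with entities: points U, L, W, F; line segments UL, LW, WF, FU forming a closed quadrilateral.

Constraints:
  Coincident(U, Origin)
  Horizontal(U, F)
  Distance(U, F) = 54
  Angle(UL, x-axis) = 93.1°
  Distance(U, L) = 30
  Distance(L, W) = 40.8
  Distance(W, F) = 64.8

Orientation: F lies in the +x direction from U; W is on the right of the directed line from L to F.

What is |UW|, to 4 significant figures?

14.14

U is at the origin; UF is horizontal with |UF| = 54.0 and F in +x, so F = (54.0, 0). UL runs at 93.1° with |UL| = 30.0, so L = (-1.622, 29.96). W is determined by |LW| = 40.8 and |WF| = 64.8 together: it lies at the intersection of circle(L, 40.8) and circle(F, 64.8). With |LF| = 63.18, the foot of the radical line on LF is 11.53 from L and the perpendicular offset is √(40.8² − 11.53²) = 39.14. Taking the right-of-LF solution: W = (-10.03, -9.969).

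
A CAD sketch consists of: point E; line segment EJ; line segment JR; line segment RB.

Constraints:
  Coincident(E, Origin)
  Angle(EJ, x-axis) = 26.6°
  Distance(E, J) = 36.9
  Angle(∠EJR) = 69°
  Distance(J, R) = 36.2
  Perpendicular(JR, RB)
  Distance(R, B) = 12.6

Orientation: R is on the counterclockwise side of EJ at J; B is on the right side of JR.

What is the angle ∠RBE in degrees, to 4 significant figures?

26.03°

∠EJR = 69.0°, so JR runs at 26.6° + (180° − 69.0°) = 137.6° from the x-axis; with |JR| = 36.2, R = J + 36.2·(cos 137.6°, sin 137.6°) = (6.262, 40.93). JR is perpendicular to RB; with |RB| = 12.6 on the right of JR, B = R + 12.6·(0.6743, 0.7385) = (14.76, 50.24). Then cos ∠RBE = BR·BE / (|BR||BE|), giving 26.03°.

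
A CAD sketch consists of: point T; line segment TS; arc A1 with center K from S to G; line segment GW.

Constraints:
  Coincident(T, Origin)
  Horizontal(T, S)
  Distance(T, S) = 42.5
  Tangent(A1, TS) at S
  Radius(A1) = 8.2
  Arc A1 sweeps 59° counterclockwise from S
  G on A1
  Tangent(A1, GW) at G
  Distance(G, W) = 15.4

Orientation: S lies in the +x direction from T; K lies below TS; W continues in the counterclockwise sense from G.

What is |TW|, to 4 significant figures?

32.46

On A1, S sits at bearing 90° from K; a 59° counterclockwise sweep puts G at bearing 149°, so G = K + 8.2·(cos 149°, sin 149°) = (35.47, -3.977). Since A1 is tangent to GW there, KG ⟂ GW, so GW runs along (−sin 149°, cos 149°); with |GW| = 15.4, W = (27.54, -17.18). Then |TW| = |W − T| = 32.46.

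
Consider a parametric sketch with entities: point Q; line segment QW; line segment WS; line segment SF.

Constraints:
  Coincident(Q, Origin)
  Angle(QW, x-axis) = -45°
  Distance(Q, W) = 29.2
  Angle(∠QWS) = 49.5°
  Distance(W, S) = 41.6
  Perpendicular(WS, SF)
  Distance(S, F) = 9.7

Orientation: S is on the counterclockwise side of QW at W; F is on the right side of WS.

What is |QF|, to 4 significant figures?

39.12

∠QWS = 49.5°, so WS runs at -45.0° + (180° − 49.5°) = 85.50° from the x-axis; with |WS| = 41.6, S = W + 41.6·(cos 85.50°, sin 85.50°) = (23.91, 20.82). WS is perpendicular to SF; with |SF| = 9.7 on the right of WS, F = S + 9.7·(0.9969, -0.07846) = (33.58, 20.06). Then |QF| = |F − Q| = 39.12.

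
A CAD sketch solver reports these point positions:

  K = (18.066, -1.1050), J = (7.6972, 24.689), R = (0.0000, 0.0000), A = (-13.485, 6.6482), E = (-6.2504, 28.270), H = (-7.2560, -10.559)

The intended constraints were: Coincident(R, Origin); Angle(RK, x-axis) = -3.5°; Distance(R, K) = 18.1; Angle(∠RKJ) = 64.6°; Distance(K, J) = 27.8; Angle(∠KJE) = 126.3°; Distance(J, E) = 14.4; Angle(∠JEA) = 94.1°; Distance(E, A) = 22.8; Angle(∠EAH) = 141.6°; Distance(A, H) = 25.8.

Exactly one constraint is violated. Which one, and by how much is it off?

Distance(A, H) = 25.8 — off by 7.50.

R = (0.00, 0.00) ✓; RK at -3.500° ✓; |RK| = 18.10 ✓; ∠RKJ = 64.60° ✓; |KJ| = 27.80 ✓; ∠KJE = 126.3° ✓; |JE| = 14.40 ✓; ∠JEA = 94.10° ✓; |EA| = 22.80 ✓; ∠EAH = 141.6° ✓; |AH| = 18.30 ✗.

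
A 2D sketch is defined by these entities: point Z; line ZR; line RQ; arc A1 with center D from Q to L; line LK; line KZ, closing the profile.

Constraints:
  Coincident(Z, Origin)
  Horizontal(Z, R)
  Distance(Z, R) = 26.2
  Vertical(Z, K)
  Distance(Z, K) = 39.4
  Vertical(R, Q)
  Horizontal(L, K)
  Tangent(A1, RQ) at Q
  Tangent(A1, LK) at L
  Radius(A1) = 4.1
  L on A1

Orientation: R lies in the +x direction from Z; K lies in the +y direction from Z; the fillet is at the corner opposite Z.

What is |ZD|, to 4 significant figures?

41.65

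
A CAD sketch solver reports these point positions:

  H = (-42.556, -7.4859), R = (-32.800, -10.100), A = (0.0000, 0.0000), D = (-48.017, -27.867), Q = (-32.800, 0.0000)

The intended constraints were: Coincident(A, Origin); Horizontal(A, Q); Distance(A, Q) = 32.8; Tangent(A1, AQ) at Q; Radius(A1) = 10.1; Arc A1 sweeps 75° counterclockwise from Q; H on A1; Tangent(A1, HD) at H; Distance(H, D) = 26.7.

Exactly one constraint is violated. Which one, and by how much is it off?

Distance(H, D) = 26.7 — off by 5.60.

A = (0.00, 0.00) ✓; A.y = 0.00, Q.y = 0.00 ✓; |AQ| = 32.80 ✓; ∠(RQ, QA) = 90.00° ✓; |RQ| = 10.10 ✓; bearing(R→H) − bearing(R→Q) = 75.00° ✓; |RH| = 10.10 ✓; ∠(RH, HD) = 90.00° ✓; |HD| = 21.10 ✗.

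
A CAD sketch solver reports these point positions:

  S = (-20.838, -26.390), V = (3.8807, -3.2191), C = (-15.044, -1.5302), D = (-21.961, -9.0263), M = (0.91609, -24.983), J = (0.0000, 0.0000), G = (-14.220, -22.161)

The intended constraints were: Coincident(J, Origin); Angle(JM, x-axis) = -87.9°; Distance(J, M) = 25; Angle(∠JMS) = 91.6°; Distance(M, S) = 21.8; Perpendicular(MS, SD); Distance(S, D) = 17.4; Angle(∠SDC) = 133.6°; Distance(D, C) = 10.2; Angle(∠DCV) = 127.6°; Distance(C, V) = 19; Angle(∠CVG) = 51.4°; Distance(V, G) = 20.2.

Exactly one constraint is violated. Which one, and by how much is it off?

Distance(V, G) = 20.2 — off by 6.00.

J = (0.00, 0.00) ✓; JM at -87.90° ✓; |JM| = 25.00 ✓; ∠JMS = 91.60° ✓; |MS| = 21.80 ✓; ∠(MS, SD) = 90.00° ✓; |SD| = 17.40 ✓; ∠SDC = 133.6° ✓; |DC| = 10.20 ✓; ∠DCV = 127.6° ✓; |CV| = 19.00 ✓; ∠CVG = 51.40° ✓; |VG| = 26.20 ✗.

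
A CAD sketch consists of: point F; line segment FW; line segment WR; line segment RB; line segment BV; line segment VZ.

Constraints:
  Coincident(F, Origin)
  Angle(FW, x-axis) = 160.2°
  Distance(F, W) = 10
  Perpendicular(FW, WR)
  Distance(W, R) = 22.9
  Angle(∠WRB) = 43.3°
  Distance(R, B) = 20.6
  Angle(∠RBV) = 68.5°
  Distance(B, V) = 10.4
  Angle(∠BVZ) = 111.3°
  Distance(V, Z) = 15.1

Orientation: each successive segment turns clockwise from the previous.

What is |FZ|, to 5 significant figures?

21.868

∠RBV = 68.5° gives BV at -178.00° from the x-axis; with |BV| = 10.4, V = (-3.8311, 5.6792). ∠BVZ = 111.3° gives VZ at 113.30° from the x-axis; with |VZ| = 15.1, Z = (-9.8039, 19.548). Then |FZ| = |Z − F| = 21.868.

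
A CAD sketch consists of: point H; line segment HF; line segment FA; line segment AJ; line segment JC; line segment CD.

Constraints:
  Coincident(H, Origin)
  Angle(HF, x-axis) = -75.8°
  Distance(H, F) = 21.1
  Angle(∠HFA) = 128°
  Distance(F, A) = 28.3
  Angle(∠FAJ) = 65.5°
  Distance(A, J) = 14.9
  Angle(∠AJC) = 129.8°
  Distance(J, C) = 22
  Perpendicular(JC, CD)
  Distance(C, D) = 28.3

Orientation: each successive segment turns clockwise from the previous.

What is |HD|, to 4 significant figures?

25.39

H is at the origin; HF runs at -75.8° with length 21.1, so F = (5.176, -20.46). ∠HFA = 128.0° gives FA at -127.8° from the x-axis; with |FA| = 28.3, A = (-12.17, -42.82). ∠FAJ = 65.5° gives AJ at 117.7° from the x-axis; with |AJ| = 14.9, J = (-19.10, -29.62). ∠AJC = 129.8° gives JC at 67.50° from the x-axis; with |JC| = 22.0, C = (-10.68, -9.299). JC is perpendicular to CD, so CD runs at -22.50°; with |CD| = 28.3, D = (15.47, -20.13). Then |HD| = |D − H| = 25.39.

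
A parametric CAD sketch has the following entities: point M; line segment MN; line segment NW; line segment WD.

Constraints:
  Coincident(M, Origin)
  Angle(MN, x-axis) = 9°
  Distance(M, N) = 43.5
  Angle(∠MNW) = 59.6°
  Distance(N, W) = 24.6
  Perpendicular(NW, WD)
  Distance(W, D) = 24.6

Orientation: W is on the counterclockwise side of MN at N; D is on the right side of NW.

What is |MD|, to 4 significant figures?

62.17

∠MNW = 59.6°, so NW runs at 9.0° + (180° − 59.6°) = 129.4° from the x-axis; with |NW| = 24.6, W = N + 24.6·(cos 129.4°, sin 129.4°) = (27.35, 25.81). NW ⟂ WD; with |WD| = 24.6 on the right of NW, D = W + 24.6·(0.7727, 0.6347) = (46.36, 41.43). Then |MD| = |D − M| = 62.17.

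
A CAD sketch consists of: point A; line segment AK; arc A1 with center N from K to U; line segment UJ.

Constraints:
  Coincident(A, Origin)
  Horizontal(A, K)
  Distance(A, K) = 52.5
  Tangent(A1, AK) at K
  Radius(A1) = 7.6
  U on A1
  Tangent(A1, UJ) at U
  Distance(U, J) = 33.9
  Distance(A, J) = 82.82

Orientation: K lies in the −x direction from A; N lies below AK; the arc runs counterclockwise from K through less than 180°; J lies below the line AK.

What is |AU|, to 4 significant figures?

59.24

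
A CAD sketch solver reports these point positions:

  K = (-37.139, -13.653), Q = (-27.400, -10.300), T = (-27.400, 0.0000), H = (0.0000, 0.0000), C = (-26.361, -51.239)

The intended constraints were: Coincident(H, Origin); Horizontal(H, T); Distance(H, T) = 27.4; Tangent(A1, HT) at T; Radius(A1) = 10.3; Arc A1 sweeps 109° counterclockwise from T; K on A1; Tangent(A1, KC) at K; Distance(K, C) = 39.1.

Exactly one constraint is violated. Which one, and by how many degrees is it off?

Tangent(A1, KC) at K — off by 3.00°.

H = (0.00, 0.00) ✓; H.y = 0.00, T.y = 0.00 ✓; |HT| = 27.40 ✓; ∠(QT, TH) = 90.00° ✓; |QT| = 10.30 ✓; bearing(Q→K) − bearing(Q→T) = 109.0° ✓; |QK| = 10.30 ✓; ∠(QK, KC) = 93.00° ✗; |KC| = 39.10 ✓.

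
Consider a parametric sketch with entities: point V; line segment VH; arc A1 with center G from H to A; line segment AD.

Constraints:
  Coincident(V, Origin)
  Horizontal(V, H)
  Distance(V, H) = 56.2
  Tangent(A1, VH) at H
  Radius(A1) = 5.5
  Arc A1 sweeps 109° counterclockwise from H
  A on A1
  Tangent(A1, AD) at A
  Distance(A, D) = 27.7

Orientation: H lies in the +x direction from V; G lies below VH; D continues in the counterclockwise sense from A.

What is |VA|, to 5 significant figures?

51.518

V is at the origin; VH is horizontal with |VH| = 56.2 and H on the +x side, so H = (56.200, 0.0000). Since A1 is tangent to VH there, GH ⟂ VH, so G = H + (0, -5.5) = (56.200, -5.5000). On A1, H sits at bearing 90° from G; a 109° counterclockwise sweep puts A at bearing 199°, so A = G + 5.5·(cos 199°, sin 199°) = (51.000, -7.2906). Then |VA| = |A − V| = 51.518.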